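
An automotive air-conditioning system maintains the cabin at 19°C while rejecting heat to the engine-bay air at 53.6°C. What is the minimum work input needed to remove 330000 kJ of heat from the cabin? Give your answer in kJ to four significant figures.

In absolute terms T_C = 292.15 K and T_H = 326.75 K, so ΔT = 34.60 K.
The reversible limit is COP_R = T_C/ΔT = 8.444, so W_min = Q_C/COP = Q_C·ΔT/T_C.
W_min = 330000 × 34.60/292.15 = 39080 kJ.

39080 kJ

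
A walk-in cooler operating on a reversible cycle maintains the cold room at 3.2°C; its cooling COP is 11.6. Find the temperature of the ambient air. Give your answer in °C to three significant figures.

27.0 °C

COP_R = T_C/(T_H − T_C) gives T_H − T_C = T_C/COP.
With T_C = 276.35 K, T_H = 276.35 × (1 + 1/11.6) = 300.17 K.
Converting, 300.17 K = 27.02°C.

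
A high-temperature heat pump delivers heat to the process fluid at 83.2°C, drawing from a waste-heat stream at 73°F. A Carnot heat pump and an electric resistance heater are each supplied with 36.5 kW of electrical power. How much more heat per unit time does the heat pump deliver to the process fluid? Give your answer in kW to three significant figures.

179 kW

In absolute terms T_C = 295.93 K and T_H = 356.35 K, so ΔT = 60.42 K.
COP_Carnot = T_H/ΔT = 356.35/60.42 = 5.898.
The heat pump delivers Q̇_H = COP × Ẇ = 215.3 kW; the resistance heater delivers Ẇ = 36.50 kW.
Extra = (COP − 1)·Ẇ = 178.8 kW.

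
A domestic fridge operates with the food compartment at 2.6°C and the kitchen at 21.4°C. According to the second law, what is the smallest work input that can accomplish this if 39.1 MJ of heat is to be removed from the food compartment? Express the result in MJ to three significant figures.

2.67 MJ

In absolute terms T_C = 275.75 K and T_H = 294.55 K, so ΔT = 18.80 K.
The reversible limit is COP_R = T_C/ΔT = 14.67, so W_min = Q_C/COP = Q_C·ΔT/T_C.
W_min = 39.10 × 18.80/275.75 = 2.666 MJ.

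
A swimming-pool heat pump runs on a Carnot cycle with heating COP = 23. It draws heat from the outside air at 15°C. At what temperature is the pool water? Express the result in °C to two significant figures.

COP_HP = T_H/(T_H − T_C) rearranges to T_H = COP·T_C/(COP − 1).
With T_C = 288.15 K, T_H = 23 × 288.15/22.00 = 301.25 K.
Converting, 301.25 K = 28.10°C.

28 °C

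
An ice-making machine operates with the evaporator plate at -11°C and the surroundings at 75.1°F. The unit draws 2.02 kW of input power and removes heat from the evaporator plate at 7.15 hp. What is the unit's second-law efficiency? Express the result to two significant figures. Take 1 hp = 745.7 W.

Converting, Q̇_C = 7.150 hp = 5.332 kW, so COP_actual = Q̇_C/Ẇ = 5.332/2.020 = 2.639.
In absolute terms T_C = 262.15 K and T_H = 297.09 K, so ΔT = 34.94 K.
COP_Carnot = T_C/ΔT = 262.15/34.94 = 7.502.
η_II = COP_actual/COP_Carnot = 2.639/7.502 = 0.3518.

0.35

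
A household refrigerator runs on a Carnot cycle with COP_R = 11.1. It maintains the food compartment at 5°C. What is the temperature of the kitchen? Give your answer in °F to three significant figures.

86.1 °F

COP_R = T_C/(T_H − T_C) gives T_H − T_C = T_C/COP.
With T_C = 278.15 K, T_H = 278.15 × (1 + 1/11.1) = 303.21 K.
Converting, 303.21 K = 86.11°F.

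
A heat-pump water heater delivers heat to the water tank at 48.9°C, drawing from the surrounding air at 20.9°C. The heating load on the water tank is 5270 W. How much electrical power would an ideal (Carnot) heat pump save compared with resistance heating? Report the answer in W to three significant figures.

In absolute terms T_C = 294.05 K and T_H = 322.05 K, so ΔT = 28.00 K.
COP_Carnot = T_H/ΔT = 322.05/28.00 = 11.50.
Resistance heating needs Ẇ_res = Q̇_H = 5270 W; the reversible heat pump needs only Ẇ_hp = Q̇_H/COP = 458.2 W.
Saving = 5270 − 458.2 = 4812 W.

4810 W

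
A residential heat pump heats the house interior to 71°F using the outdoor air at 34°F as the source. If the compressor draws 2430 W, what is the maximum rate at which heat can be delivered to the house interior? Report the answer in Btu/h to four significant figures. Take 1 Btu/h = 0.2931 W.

In absolute terms T_C = 274.26 K and T_H = 294.82 K, so ΔT = 20.56 K.
COP_Carnot = T_H/ΔT = 294.82/20.56 = 14.34.
Q̇_max = COP_Carnot × Ẇ = 14.34 × 2430 W = 34850 W = 118900 Btu/h.

118900 Btu/h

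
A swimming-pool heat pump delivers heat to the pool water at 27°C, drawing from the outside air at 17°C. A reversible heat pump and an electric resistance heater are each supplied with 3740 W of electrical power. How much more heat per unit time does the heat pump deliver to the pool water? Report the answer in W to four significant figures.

In absolute terms T_C = 290.15 K and T_H = 300.15 K, so ΔT = 10.00 K.
COP_Carnot = T_H/ΔT = 300.15/10.00 = 30.02.
The heat pump delivers Q̇_H = COP × Ẇ = 112300 W; the resistance heater delivers Ẇ = 3740 W.
Extra = (COP − 1)·Ẇ = 108500 W.

108500 W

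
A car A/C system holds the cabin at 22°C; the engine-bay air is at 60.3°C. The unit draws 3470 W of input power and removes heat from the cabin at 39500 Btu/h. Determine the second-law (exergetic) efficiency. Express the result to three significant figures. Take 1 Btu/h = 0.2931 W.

0.433

Converting, Q̇_C = 39500 Btu/h = 11580 W, so COP_actual = Q̇_C/Ẇ = 11580/3470 = 3.336.
In absolute terms T_C = 295.15 K and T_H = 333.45 K, so ΔT = 38.30 K.
COP_Carnot = T_C/ΔT = 295.15/38.30 = 7.706.
η_II = COP_actual/COP_Carnot = 3.336/7.706 = 0.4330.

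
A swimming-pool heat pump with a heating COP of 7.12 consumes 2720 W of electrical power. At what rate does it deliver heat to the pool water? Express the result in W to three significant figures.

Q̇_H = COP_HP × Ẇ = 7.12 × 2720 = 19370 W.

19400 W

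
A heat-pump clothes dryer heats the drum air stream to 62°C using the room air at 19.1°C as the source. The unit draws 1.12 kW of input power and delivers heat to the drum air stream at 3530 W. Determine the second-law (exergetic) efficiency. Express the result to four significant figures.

0.4034

Converting, Q̇_H = 3530 W = 3.530 kW, so COP_actual = Q̇_H/Ẇ = 3.530/1.120 = 3.152.
In absolute terms T_C = 292.25 K and T_H = 335.15 K, so ΔT = 42.90 K.
COP_Carnot = T_H/ΔT = 335.15/42.90 = 7.812.
η_II = COP_actual/COP_Carnot = 3.152/7.812 = 0.4034.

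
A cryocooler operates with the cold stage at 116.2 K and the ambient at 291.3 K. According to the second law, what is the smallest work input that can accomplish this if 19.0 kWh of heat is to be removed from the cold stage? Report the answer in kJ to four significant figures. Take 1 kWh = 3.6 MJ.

The reservoir spacing is ΔT = 291.3 − 116.2 = 175.1 K.
The reversible limit is COP_R = T_C/ΔT = 0.6636, so W_min = Q_C/COP = Q_C·ΔT/T_C.
W_min = 19.00 × 175.1/116.20 = 28.63 kWh = 103100 kJ.

103100 kJ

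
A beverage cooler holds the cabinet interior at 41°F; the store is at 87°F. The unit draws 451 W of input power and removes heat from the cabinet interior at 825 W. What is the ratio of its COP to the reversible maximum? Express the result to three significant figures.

0.168

COP_actual = Q̇_C/Ẇ = 825.0/451.0 = 1.829.
In absolute terms T_C = 278.15 K and T_H = 303.71 K, so ΔT = 25.56 K.
COP_Carnot = T_C/ΔT = 278.15/25.56 = 10.88.
η_II = COP_actual/COP_Carnot = 1.829/10.88 = 0.1681.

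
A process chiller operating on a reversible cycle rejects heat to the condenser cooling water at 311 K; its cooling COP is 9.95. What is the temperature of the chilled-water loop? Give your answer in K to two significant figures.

For a Carnot refrigerator COP_R = T_C/(T_H − T_C), so T_C = COP·T_H/(1 + COP).
With T_H = 311.00 K, T_C = 9.95 × 311.00/10.95 = 282.60 K.

280 K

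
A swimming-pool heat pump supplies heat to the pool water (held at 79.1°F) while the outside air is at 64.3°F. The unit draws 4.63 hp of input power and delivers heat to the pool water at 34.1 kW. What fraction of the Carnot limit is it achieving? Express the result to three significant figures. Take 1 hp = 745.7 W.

Converting, Q̇_H = 34.10 kW = 45.73 hp, so COP_actual = Q̇_H/Ẇ = 45.73/4.630 = 9.877.
In absolute terms T_C = 291.09 K and T_H = 299.32 K, so ΔT = 8.222 K.
COP_Carnot = T_H/ΔT = 299.32/8.222 = 36.40.
η_II = COP_actual/COP_Carnot = 9.877/36.40 = 0.2713.

0.271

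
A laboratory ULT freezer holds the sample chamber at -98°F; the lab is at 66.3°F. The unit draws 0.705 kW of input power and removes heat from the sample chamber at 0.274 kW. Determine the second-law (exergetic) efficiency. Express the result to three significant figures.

COP_actual = Q̇_C/Ẇ = 0.2740/0.7050 = 0.3887.
In absolute terms T_C = 200.93 K and T_H = 292.21 K, so ΔT = 91.28 K.
COP_Carnot = T_C/ΔT = 200.93/91.28 = 2.201.
η_II = COP_actual/COP_Carnot = 0.3887/2.201 = 0.1766.

0.177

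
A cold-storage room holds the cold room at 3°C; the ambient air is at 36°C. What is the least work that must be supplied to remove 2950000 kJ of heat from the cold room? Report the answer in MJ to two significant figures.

350 MJ

In absolute terms T_C = 276.15 K and T_H = 309.15 K, so ΔT = 33.00 K.
The reversible limit is COP_R = T_C/ΔT = 8.368, so W_min = Q_C/COP = Q_C·ΔT/T_C.
W_min = 2950000 × 33.00/276.15 = 352500 kJ = 352.5 MJ.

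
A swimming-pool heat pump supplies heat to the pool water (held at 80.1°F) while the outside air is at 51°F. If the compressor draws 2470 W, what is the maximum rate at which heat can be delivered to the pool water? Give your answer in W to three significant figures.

45800 W

In absolute terms T_C = 283.71 K and T_H = 299.87 K, so ΔT = 16.17 K.
COP_Carnot = T_H/ΔT = 299.87/16.17 = 18.55.
Q̇_max = COP_Carnot × Ẇ = 18.55 × 2470 W = 45820 W.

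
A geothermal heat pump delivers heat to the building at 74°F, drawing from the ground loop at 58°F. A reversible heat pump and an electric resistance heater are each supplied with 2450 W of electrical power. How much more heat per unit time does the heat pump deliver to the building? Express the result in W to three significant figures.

79300 W

In absolute terms T_C = 287.59 K and T_H = 296.48 K, so ΔT = 8.889 K.
COP_Carnot = T_H/ΔT = 296.48/8.889 = 33.35.
The heat pump delivers Q̇_H = COP × Ẇ = 81720 W; the resistance heater delivers Ẇ = 2450 W.
Extra = (COP − 1)·Ẇ = 79270 W.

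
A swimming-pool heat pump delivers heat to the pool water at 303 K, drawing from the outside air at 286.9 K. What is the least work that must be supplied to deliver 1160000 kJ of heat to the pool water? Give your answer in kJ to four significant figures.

61640 kJ

The reservoir spacing is ΔT = 303 − 286.9 = 16.10 K.
The reversible limit is COP_HP = T_H/ΔT = 18.82, so W_min = Q_H/COP = Q_H·ΔT/T_H.
W_min = 1160000 × 16.10/303.00 = 61640 kJ.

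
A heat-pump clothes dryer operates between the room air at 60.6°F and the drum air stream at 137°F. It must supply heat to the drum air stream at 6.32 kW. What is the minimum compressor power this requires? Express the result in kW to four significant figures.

0.8092 kW

In absolute terms T_C = 289.04 K and T_H = 331.48 K, so ΔT = 42.44 K.
COP_Carnot = T_H/ΔT = 331.48/42.44 = 7.810.
Ẇ_min = Q̇/COP_Carnot = 6.320/7.810 = 0.8092 kW.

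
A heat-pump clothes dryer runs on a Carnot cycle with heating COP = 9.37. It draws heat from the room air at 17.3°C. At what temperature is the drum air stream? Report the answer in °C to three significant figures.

COP_HP = T_H/(T_H − T_C) rearranges to T_H = COP·T_C/(COP − 1).
With T_C = 290.45 K, T_H = 9.37 × 290.45/8.370 = 325.15 K.
Converting, 325.15 K = 52.00°C.

52.0 °C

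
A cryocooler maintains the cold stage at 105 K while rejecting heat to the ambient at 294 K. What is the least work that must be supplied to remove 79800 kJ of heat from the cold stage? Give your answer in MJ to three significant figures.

The reservoir spacing is ΔT = 294 − 105 = 189.0 K.
The reversible limit is COP_R = T_C/ΔT = 0.5556, so W_min = Q_C/COP = Q_C·ΔT/T_C.
W_min = 79800 × 189.0/105.00 = 143600 kJ = 143.6 MJ.

144 MJ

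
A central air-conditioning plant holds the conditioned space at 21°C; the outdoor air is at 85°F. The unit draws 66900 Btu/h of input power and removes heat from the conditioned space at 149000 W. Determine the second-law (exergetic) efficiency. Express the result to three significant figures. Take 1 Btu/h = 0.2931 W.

0.218

Converting, Q̇_C = 149000 W = 508400 Btu/h, so COP_actual = Q̇_C/Ẇ = 508400/66900 = 7.599.
In absolute terms T_C = 294.15 K and T_H = 302.59 K, so ΔT = 8.444 K.
COP_Carnot = T_C/ΔT = 294.15/8.444 = 34.83.
η_II = COP_actual/COP_Carnot = 7.599/34.83 = 0.2181.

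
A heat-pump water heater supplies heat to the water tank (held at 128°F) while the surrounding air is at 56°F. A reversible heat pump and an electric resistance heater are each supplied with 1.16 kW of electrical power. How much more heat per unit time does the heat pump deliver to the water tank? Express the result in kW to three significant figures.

In absolute terms T_C = 286.48 K and T_H = 326.48 K, so ΔT = 40.00 K.
COP_Carnot = T_H/ΔT = 326.48/40.00 = 8.162.
The heat pump delivers Q̇_H = COP × Ẇ = 9.468 kW; the resistance heater delivers Ẇ = 1.160 kW.
Extra = (COP − 1)·Ẇ = 8.308 kW.

8.31 kW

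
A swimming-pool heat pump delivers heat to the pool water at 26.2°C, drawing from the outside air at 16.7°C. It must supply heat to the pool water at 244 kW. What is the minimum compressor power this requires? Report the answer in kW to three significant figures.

In absolute terms T_C = 289.85 K and T_H = 299.35 K, so ΔT = 9.500 K.
COP_Carnot = T_H/ΔT = 299.35/9.500 = 31.51.
Ẇ_min = Q̇/COP_Carnot = 244.0/31.51 = 7.743 kW.

7.74 kW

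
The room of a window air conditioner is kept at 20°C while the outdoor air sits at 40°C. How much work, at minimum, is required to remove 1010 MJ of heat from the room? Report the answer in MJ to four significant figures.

In absolute terms T_C = 293.15 K and T_H = 313.15 K, so ΔT = 20.00 K.
The reversible limit is COP_R = T_C/ΔT = 14.66, so W_min = Q_C/COP = Q_C·ΔT/T_C.
W_min = 1010 × 20.00/293.15 = 68.91 MJ.

68.91 MJ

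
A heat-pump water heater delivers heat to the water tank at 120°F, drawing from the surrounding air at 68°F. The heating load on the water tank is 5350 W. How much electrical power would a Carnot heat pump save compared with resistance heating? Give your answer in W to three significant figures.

In absolute terms T_C = 293.15 K and T_H = 322.04 K, so ΔT = 28.89 K.
COP_Carnot = T_H/ΔT = 322.04/28.89 = 11.15.
Resistance heating needs Ẇ_res = Q̇_H = 5350 W; the reversible heat pump needs only Ẇ_hp = Q̇_H/COP = 479.9 W.
Saving = 5350 − 479.9 = 4870 W.

4870 W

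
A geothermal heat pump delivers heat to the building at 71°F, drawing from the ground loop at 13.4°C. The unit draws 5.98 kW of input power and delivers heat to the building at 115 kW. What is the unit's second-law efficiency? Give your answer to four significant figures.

COP_actual = Q̇_H/Ẇ = 115.0/5.980 = 19.23.
In absolute terms T_C = 286.55 K and T_H = 294.82 K, so ΔT = 8.267 K.
COP_Carnot = T_H/ΔT = 294.82/8.267 = 35.66.
η_II = COP_actual/COP_Carnot = 19.23/35.66 = 0.5392.

0.5392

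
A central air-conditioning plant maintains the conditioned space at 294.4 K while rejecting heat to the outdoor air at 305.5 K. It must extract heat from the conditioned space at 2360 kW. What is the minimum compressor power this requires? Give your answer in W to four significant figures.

88980 W

The reservoir spacing is ΔT = 305.5 − 294.4 = 11.10 K.
COP_Carnot = T_C/ΔT = 294.40/11.10 = 26.52.
Ẇ_min = Q̇/COP_Carnot = 2360/26.52 = 88.98 kW = 88980 W.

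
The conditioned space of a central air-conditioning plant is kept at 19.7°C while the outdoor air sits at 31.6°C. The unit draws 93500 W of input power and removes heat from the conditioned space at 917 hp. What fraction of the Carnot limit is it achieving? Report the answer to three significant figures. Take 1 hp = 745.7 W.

Converting, Q̇_C = 917.0 hp = 683800 W, so COP_actual = Q̇_C/Ẇ = 683800/93500 = 7.313.
In absolute terms T_C = 292.85 K and T_H = 304.75 K, so ΔT = 11.90 K.
COP_Carnot = T_C/ΔT = 292.85/11.90 = 24.61.
η_II = COP_actual/COP_Carnot = 7.313/24.61 = 0.2972.

0.297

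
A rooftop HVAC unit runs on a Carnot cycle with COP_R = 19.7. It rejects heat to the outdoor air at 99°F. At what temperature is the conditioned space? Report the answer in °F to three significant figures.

For a Carnot refrigerator COP_R = T_C/(T_H − T_C), so T_C = COP·T_H/(1 + COP).
With T_H = 310.37 K, T_C = 19.7 × 310.37/20.70 = 295.38 K.
Converting, 295.38 K = 72.01°F.

72.0 °F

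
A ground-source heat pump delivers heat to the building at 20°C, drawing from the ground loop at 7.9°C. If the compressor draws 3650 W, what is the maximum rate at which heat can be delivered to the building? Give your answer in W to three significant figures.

In absolute terms T_C = 281.05 K and T_H = 293.15 K, so ΔT = 12.10 K.
COP_Carnot = T_H/ΔT = 293.15/12.10 = 24.23.
Q̇_max = COP_Carnot × Ẇ = 24.23 × 3650 W = 88430 W.

88400 W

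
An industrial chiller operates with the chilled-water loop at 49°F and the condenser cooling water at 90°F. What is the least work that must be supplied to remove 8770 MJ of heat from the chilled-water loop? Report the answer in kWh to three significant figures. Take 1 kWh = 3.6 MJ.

196 kWh

In absolute terms T_C = 282.59 K and T_H = 305.37 K, so ΔT = 22.78 K.
The reversible limit is COP_R = T_C/ΔT = 12.41, so W_min = Q_C/COP = Q_C·ΔT/T_C.
W_min = 8770 × 22.78/282.59 = 706.9 MJ = 196.4 kWh.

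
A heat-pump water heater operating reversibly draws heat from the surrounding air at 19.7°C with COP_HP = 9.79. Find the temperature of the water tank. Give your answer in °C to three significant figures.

53.0 °C

COP_HP = T_H/(T_H − T_C) rearranges to T_H = COP·T_C/(COP − 1).
With T_C = 292.85 K, T_H = 9.79 × 292.85/8.790 = 326.17 K.
Converting, 326.17 K = 53.02°C.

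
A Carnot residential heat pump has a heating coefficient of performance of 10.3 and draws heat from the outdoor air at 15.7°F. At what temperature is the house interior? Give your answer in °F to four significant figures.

66.82 °F

COP_HP = T_H/(T_H − T_C) rearranges to T_H = COP·T_C/(COP − 1).
With T_C = 264.09 K, T_H = 10.3 × 264.09/9.300 = 292.49 K.
Converting, 292.49 K = 66.82°F.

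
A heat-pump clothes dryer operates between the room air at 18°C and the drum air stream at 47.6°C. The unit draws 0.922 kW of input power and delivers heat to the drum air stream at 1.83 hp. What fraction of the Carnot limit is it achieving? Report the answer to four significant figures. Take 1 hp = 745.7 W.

0.1366

Converting, Q̇_H = 1.830 hp = 1.365 kW, so COP_actual = Q̇_H/Ẇ = 1.365/0.9220 = 1.480.
In absolute terms T_C = 291.15 K and T_H = 320.75 K, so ΔT = 29.60 K.
COP_Carnot = T_H/ΔT = 320.75/29.60 = 10.84.
η_II = COP_actual/COP_Carnot = 1.480/10.84 = 0.1366.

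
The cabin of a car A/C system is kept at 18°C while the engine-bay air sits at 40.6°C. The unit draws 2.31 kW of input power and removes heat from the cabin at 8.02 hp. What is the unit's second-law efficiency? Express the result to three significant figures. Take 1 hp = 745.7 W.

0.201

Converting, Q̇_C = 8.020 hp = 5.981 kW, so COP_actual = Q̇_C/Ẇ = 5.981/2.310 = 2.589.
In absolute terms T_C = 291.15 K and T_H = 313.75 K, so ΔT = 22.60 K.
COP_Carnot = T_C/ΔT = 291.15/22.60 = 12.88.
η_II = COP_actual/COP_Carnot = 2.589/12.88 = 0.2010.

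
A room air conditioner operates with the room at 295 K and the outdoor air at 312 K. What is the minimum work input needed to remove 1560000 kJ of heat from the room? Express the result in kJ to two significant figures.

The reservoir spacing is ΔT = 312 − 295 = 17.00 K.
The reversible limit is COP_R = T_C/ΔT = 17.35, so W_min = Q_C/COP = Q_C·ΔT/T_C.
W_min = 1560000 × 17.00/295.00 = 89900 kJ.

90000 kJ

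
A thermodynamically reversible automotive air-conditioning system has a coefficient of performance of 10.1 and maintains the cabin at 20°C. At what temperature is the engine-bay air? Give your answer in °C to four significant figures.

COP_R = T_C/(T_H − T_C) gives T_H − T_C = T_C/COP.
With T_C = 293.15 K, T_H = 293.15 × (1 + 1/10.1) = 322.17 K.
Converting, 322.17 K = 49.02°C.

49.02 °C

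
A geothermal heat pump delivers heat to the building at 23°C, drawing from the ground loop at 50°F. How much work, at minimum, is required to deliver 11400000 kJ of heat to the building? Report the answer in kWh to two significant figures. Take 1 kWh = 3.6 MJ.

140 kWh

In absolute terms T_C = 283.15 K and T_H = 296.15 K, so ΔT = 13.00 K.
The reversible limit is COP_HP = T_H/ΔT = 22.78, so W_min = Q_H/COP = Q_H·ΔT/T_H.
W_min = 11400000 × 13.00/296.15 = 500400 kJ = 139.0 kWh.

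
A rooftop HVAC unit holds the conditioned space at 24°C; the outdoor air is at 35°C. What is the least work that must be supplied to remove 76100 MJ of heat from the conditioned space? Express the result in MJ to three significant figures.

In absolute terms T_C = 297.15 K and T_H = 308.15 K, so ΔT = 11.00 K.
The reversible limit is COP_R = T_C/ΔT = 27.01, so W_min = Q_C/COP = Q_C·ΔT/T_C.
W_min = 76100 × 11.00/297.15 = 2817 MJ.

2820 MJ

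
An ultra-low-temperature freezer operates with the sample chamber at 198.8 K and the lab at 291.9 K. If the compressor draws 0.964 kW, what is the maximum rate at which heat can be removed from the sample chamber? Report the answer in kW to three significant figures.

2.06 kW

The reservoir spacing is ΔT = 291.9 − 198.8 = 93.10 K.
COP_Carnot = T_C/ΔT = 198.80/93.10 = 2.135.
Q̇_max = COP_Carnot × Ẇ = 2.135 × 0.9640 kW = 2.058 kW.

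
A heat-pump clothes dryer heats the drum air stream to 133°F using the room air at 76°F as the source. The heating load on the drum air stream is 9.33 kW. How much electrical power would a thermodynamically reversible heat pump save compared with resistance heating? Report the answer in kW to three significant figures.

In absolute terms T_C = 297.59 K and T_H = 329.26 K, so ΔT = 31.67 K.
COP_Carnot = T_H/ΔT = 329.26/31.67 = 10.40.
Resistance heating needs Ẇ_res = Q̇_H = 9.330 kW; the reversible heat pump needs only Ẇ_hp = Q̇_H/COP = 0.8973 kW.
Saving = 9.330 − 0.8973 = 8.433 kW.

8.43 kW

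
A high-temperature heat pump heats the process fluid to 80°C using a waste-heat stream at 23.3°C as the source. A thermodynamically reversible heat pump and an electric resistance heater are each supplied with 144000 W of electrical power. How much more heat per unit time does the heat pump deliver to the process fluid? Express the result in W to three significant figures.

753000 W

In absolute terms T_C = 296.45 K and T_H = 353.15 K, so ΔT = 56.70 K.
COP_Carnot = T_H/ΔT = 353.15/56.70 = 6.228.
The heat pump delivers Q̇_H = COP × Ẇ = 896900 W; the resistance heater delivers Ẇ = 144000 W.
Extra = (COP − 1)·Ẇ = 752900 W.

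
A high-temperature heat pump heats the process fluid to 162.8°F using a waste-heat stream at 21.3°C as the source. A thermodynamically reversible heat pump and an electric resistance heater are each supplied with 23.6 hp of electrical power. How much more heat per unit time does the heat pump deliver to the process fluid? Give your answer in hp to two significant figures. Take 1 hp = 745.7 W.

140 hp

In absolute terms T_C = 294.45 K and T_H = 345.82 K, so ΔT = 51.37 K.
COP_Carnot = T_H/ΔT = 345.82/51.37 = 6.732.
The heat pump delivers Q̇_H = COP × Ẇ = 158.9 hp; the resistance heater delivers Ẇ = 23.60 hp.
Extra = (COP − 1)·Ẇ = 135.3 hp.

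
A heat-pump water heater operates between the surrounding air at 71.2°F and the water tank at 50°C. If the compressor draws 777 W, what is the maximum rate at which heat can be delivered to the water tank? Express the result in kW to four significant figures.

In absolute terms T_C = 294.93 K and T_H = 323.15 K, so ΔT = 28.22 K.
COP_Carnot = T_H/ΔT = 323.15/28.22 = 11.45.
Q̇_max = COP_Carnot × Ẇ = 11.45 × 777.0 W = 8897 W = 8.897 kW.

8.897 kW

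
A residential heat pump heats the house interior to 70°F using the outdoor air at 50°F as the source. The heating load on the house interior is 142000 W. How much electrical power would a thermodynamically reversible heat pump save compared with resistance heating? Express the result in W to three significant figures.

137000 W

In absolute terms T_C = 283.15 K and T_H = 294.26 K, so ΔT = 11.11 K.
COP_Carnot = T_H/ΔT = 294.26/11.11 = 26.48.
Resistance heating needs Ẇ_res = Q̇_H = 142000 W; the reversible heat pump needs only Ẇ_hp = Q̇_H/COP = 5362 W.
Saving = 142000 − 5362 = 136600 W.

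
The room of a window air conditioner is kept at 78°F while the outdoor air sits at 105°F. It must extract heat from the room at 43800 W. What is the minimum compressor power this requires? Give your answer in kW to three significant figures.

In absolute terms T_C = 298.71 K and T_H = 313.71 K, so ΔT = 15.00 K.
COP_Carnot = T_C/ΔT = 298.71/15.00 = 19.91.
Ẇ_min = Q̇/COP_Carnot = 43800/19.91 = 2199 W = 2.199 kW.

2.20 kW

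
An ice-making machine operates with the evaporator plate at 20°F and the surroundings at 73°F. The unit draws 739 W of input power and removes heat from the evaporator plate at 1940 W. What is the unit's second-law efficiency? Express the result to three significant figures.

COP_actual = Q̇_C/Ẇ = 1940/739.0 = 2.625.
In absolute terms T_C = 266.48 K and T_H = 295.93 K, so ΔT = 29.44 K.
COP_Carnot = T_C/ΔT = 266.48/29.44 = 9.050.
η_II = COP_actual/COP_Carnot = 2.625/9.050 = 0.2901.

0.290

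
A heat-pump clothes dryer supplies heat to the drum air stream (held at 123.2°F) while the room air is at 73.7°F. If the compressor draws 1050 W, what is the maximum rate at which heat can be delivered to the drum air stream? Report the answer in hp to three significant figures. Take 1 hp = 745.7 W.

In absolute terms T_C = 296.32 K and T_H = 323.82 K, so ΔT = 27.50 K.
COP_Carnot = T_H/ΔT = 323.82/27.50 = 11.78.
Q̇_max = COP_Carnot × Ẇ = 11.78 × 1050 W = 12360 W = 16.58 hp.

16.6 hp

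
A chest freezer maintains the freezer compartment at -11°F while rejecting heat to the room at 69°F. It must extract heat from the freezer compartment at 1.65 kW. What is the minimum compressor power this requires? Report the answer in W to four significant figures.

In absolute terms T_C = 249.26 K and T_H = 293.71 K, so ΔT = 44.44 K.
COP_Carnot = T_C/ΔT = 249.26/44.44 = 5.608.
Ẇ_min = Q̇/COP_Carnot = 1.650/5.608 = 0.2942 kW = 294.2 W.

294.2 W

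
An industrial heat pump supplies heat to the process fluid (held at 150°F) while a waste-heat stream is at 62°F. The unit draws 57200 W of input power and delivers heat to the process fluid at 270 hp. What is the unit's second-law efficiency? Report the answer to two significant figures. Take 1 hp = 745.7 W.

0.51

Converting, Q̇_H = 270.0 hp = 201300 W, so COP_actual = Q̇_H/Ẇ = 201300/57200 = 3.520.
In absolute terms T_C = 289.82 K and T_H = 338.71 K, so ΔT = 48.89 K.
COP_Carnot = T_H/ΔT = 338.71/48.89 = 6.928.
η_II = COP_actual/COP_Carnot = 3.520/6.928 = 0.5081.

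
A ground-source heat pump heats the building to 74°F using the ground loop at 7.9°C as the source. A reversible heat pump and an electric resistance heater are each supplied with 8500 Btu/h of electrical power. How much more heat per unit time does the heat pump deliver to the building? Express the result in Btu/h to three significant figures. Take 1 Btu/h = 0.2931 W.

155000 Btu/h

In absolute terms T_C = 281.05 K and T_H = 296.48 K, so ΔT = 15.43 K.
COP_Carnot = T_H/ΔT = 296.48/15.43 = 19.21.
The heat pump delivers Q̇_H = COP × Ẇ = 163300 Btu/h; the resistance heater delivers Ẇ = 8500 Btu/h.
Extra = (COP − 1)·Ẇ = 154800 Btu/h.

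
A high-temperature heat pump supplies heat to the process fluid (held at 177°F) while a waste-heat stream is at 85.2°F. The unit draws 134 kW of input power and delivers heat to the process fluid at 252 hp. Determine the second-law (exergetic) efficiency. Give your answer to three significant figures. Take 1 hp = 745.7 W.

0.202

Converting, Q̇_H = 252.0 hp = 187.9 kW, so COP_actual = Q̇_H/Ẇ = 187.9/134.0 = 1.402.
In absolute terms T_C = 302.71 K and T_H = 353.71 K, so ΔT = 51.00 K.
COP_Carnot = T_H/ΔT = 353.71/51.00 = 6.935.
η_II = COP_actual/COP_Carnot = 1.402/6.935 = 0.2022.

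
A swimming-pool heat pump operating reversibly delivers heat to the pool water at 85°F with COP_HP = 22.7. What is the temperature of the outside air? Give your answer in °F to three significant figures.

61.0 °F

COP_HP = T_H/(T_H − T_C) gives T_H − T_C = T_H/COP.
With T_H = 302.59 K, T_C = 302.59 × (1 − 1/22.7) = 289.26 K.
Converting, 289.26 K = 61.01°F.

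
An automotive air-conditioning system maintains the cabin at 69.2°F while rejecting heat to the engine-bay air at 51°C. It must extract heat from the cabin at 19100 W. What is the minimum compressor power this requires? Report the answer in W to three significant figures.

1970 W

In absolute terms T_C = 293.82 K and T_H = 324.15 K, so ΔT = 30.33 K.
COP_Carnot = T_C/ΔT = 293.82/30.33 = 9.686.
Ẇ_min = Q̇/COP_Carnot = 19100/9.686 = 1972 W.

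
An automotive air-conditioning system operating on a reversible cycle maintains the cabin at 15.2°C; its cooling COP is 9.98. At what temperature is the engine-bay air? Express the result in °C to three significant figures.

COP_R = T_C/(T_H − T_C) gives T_H − T_C = T_C/COP.
With T_C = 288.35 K, T_H = 288.35 × (1 + 1/9.98) = 317.24 K.
Converting, 317.24 K = 44.09°C.

44.1 °C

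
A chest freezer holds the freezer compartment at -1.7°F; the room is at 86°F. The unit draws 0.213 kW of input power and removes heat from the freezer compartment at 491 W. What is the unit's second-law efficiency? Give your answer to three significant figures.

0.441

Converting, Q̇_C = 491.0 W = 0.4910 kW, so COP_actual = Q̇_C/Ẇ = 0.4910/0.2130 = 2.305.
In absolute terms T_C = 254.43 K and T_H = 303.15 K, so ΔT = 48.72 K.
COP_Carnot = T_C/ΔT = 254.43/48.72 = 5.222.
η_II = COP_actual/COP_Carnot = 2.305/5.222 = 0.4414.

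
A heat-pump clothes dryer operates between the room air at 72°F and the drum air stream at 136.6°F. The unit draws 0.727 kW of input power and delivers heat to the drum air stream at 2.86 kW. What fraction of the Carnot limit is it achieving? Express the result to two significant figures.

0.43

COP_actual = Q̇_H/Ẇ = 2.860/0.7270 = 3.934.
In absolute terms T_C = 295.37 K and T_H = 331.26 K, so ΔT = 35.89 K.
COP_Carnot = T_H/ΔT = 331.26/35.89 = 9.230.
η_II = COP_actual/COP_Carnot = 3.934/9.230 = 0.4262.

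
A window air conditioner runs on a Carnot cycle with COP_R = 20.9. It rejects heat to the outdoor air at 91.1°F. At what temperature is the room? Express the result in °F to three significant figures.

For a Carnot refrigerator COP_R = T_C/(T_H − T_C), so T_C = COP·T_H/(1 + COP).
With T_H = 305.98 K, T_C = 20.9 × 305.98/21.90 = 292.01 K.
Converting, 292.01 K = 65.95°F.

66.0 °F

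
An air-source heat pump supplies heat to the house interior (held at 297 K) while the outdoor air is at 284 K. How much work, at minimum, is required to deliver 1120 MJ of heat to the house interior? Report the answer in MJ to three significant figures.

The reservoir spacing is ΔT = 297 − 284 = 13.00 K.
The reversible limit is COP_HP = T_H/ΔT = 22.85, so W_min = Q_H/COP = Q_H·ΔT/T_H.
W_min = 1120 × 13.00/297.00 = 49.02 MJ.

49.0 MJ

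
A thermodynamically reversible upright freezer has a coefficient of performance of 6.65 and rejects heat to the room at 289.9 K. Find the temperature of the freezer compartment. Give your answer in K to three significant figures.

252 K

For a Carnot refrigerator COP_R = T_C/(T_H − T_C), so T_C = COP·T_H/(1 + COP).
With T_H = 289.90 K, T_C = 6.65 × 289.90/7.650 = 252.00 K.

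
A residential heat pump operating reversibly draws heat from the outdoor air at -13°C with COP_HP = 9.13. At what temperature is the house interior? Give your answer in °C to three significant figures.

COP_HP = T_H/(T_H − T_C) rearranges to T_H = COP·T_C/(COP − 1).
With T_C = 260.15 K, T_H = 9.13 × 260.15/8.130 = 292.15 K.
Converting, 292.15 K = 19.00°C.

19.0 °C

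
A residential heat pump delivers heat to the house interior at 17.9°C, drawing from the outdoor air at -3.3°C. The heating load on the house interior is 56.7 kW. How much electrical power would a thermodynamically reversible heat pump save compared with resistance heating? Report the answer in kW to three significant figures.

52.6 kW

In absolute terms T_C = 269.85 K and T_H = 291.05 K, so ΔT = 21.20 K.
COP_Carnot = T_H/ΔT = 291.05/21.20 = 13.73.
Resistance heating needs Ẇ_res = Q̇_H = 56.70 kW; the reversible heat pump needs only Ẇ_hp = Q̇_H/COP = 4.130 kW.
Saving = 56.70 − 4.130 = 52.57 kW.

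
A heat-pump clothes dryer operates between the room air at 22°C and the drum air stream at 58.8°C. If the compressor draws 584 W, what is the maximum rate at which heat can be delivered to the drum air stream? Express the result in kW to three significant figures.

In absolute terms T_C = 295.15 K and T_H = 331.95 K, so ΔT = 36.80 K.
COP_Carnot = T_H/ΔT = 331.95/36.80 = 9.020.
Q̇_max = COP_Carnot × Ẇ = 9.020 × 584.0 W = 5268 W = 5.268 kW.

5.27 kW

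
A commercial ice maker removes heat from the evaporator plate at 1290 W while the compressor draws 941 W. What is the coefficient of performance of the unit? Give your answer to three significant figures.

1.37

The first law gives Q̇_H = Q̇_C + Ẇ, so the three rates are Q̇_C = 1290, Q̇_H = 2231, Ẇ = 941.0 W.
COP_R = Q̇_C/Ẇ = 1290/941.0 = 1.371.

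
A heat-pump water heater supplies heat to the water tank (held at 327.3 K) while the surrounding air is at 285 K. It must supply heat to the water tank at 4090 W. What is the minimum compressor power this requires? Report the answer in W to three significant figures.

The reservoir spacing is ΔT = 327.3 − 285 = 42.30 K.
COP_Carnot = T_H/ΔT = 327.30/42.30 = 7.738.
Ẇ_min = Q̇/COP_Carnot = 4090/7.738 = 528.6 W.

529 W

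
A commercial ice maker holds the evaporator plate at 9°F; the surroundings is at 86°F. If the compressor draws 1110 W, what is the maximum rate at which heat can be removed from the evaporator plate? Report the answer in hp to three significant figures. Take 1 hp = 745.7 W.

9.06 hp

In absolute terms T_C = 260.37 K and T_H = 303.15 K, so ΔT = 42.78 K.
COP_Carnot = T_C/ΔT = 260.37/42.78 = 6.087.
Q̇_max = COP_Carnot × Ẇ = 6.087 × 1110 W = 6756 W = 9.060 hp.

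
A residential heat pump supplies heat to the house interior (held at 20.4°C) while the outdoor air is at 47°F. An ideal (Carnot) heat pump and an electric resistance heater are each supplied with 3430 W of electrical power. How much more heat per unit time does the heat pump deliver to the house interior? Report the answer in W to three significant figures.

In absolute terms T_C = 281.48 K and T_H = 293.55 K, so ΔT = 12.07 K.
COP_Carnot = T_H/ΔT = 293.55/12.07 = 24.33.
The heat pump delivers Q̇_H = COP × Ẇ = 83440 W; the resistance heater delivers Ẇ = 3430 W.
Extra = (COP − 1)·Ẇ = 80010 W.

80000 W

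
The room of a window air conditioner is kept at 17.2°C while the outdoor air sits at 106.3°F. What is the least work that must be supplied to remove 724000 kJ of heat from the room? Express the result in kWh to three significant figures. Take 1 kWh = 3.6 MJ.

In absolute terms T_C = 290.35 K and T_H = 314.43 K, so ΔT = 24.08 K.
The reversible limit is COP_R = T_C/ΔT = 12.06, so W_min = Q_C/COP = Q_C·ΔT/T_C.
W_min = 724000 × 24.08/290.35 = 60040 kJ = 16.68 kWh.

16.7 kWh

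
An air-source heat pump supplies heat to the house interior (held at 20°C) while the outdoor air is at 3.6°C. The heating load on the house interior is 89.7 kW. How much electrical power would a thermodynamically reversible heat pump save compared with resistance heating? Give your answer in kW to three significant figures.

In absolute terms T_C = 276.75 K and T_H = 293.15 K, so ΔT = 16.40 K.
COP_Carnot = T_H/ΔT = 293.15/16.40 = 17.88.
Resistance heating needs Ẇ_res = Q̇_H = 89.70 kW; the reversible heat pump needs only Ẇ_hp = Q̇_H/COP = 5.018 kW.
Saving = 89.70 − 5.018 = 84.68 kW.

84.7 kW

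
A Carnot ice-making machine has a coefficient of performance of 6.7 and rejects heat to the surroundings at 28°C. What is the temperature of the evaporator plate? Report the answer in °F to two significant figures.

12 °F

For a Carnot refrigerator COP_R = T_C/(T_H − T_C), so T_C = COP·T_H/(1 + COP).
With T_H = 301.15 K, T_C = 6.7 × 301.15/7.700 = 262.04 K.
Converting, 262.04 K = 12.00°F.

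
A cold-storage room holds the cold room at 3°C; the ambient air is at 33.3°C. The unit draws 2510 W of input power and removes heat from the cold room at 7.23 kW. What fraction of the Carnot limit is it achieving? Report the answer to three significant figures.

Converting, Q̇_C = 7.230 kW = 7230 W, so COP_actual = Q̇_C/Ẇ = 7230/2510 = 2.880.
In absolute terms T_C = 276.15 K and T_H = 306.45 K, so ΔT = 30.30 K.
COP_Carnot = T_C/ΔT = 276.15/30.30 = 9.114.
η_II = COP_actual/COP_Carnot = 2.880/9.114 = 0.3161.

0.316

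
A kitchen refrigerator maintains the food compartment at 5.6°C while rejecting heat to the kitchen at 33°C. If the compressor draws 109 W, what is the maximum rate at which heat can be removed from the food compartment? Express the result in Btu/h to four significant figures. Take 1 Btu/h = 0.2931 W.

3783 Btu/h

In absolute terms T_C = 278.75 K and T_H = 306.15 K, so ΔT = 27.40 K.
COP_Carnot = T_C/ΔT = 278.75/27.40 = 10.17.
Q̇_max = COP_Carnot × Ẇ = 10.17 × 109.0 W = 1109 W = 3783 Btu/h.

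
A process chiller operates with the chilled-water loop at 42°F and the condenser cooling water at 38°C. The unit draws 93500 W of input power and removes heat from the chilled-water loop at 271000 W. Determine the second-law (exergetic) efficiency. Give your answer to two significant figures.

0.34

COP_actual = Q̇_C/Ẇ = 271000/93500 = 2.898.
In absolute terms T_C = 278.71 K and T_H = 311.15 K, so ΔT = 32.44 K.
COP_Carnot = T_C/ΔT = 278.71/32.44 = 8.590.
η_II = COP_actual/COP_Carnot = 2.898/8.590 = 0.3374.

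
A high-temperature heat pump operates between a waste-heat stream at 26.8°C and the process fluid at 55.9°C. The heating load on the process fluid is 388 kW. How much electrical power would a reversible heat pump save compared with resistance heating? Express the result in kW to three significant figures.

354 kW

In absolute terms T_C = 299.95 K and T_H = 329.05 K, so ΔT = 29.10 K.
COP_Carnot = T_H/ΔT = 329.05/29.10 = 11.31.
Resistance heating needs Ẇ_res = Q̇_H = 388.0 kW; the reversible heat pump needs only Ẇ_hp = Q̇_H/COP = 34.31 kW.
Saving = 388.0 − 34.31 = 353.7 kW.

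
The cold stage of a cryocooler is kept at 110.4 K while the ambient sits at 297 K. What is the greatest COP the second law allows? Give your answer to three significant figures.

The reservoir spacing is ΔT = 297 − 110.4 = 186.6 K.
For a reversible cycle, COP_Carnot = T_C/ΔT = 110.40/186.6 = 0.5916.

0.592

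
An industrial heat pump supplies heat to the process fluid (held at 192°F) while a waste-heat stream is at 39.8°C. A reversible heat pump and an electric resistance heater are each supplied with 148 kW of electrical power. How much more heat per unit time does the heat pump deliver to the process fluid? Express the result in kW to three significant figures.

In absolute terms T_C = 312.95 K and T_H = 362.04 K, so ΔT = 49.09 K.
COP_Carnot = T_H/ΔT = 362.04/49.09 = 7.375.
The heat pump delivers Q̇_H = COP × Ẇ = 1092 kW; the resistance heater delivers Ẇ = 148.0 kW.
Extra = (COP − 1)·Ẇ = 943.5 kW.

944 kW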